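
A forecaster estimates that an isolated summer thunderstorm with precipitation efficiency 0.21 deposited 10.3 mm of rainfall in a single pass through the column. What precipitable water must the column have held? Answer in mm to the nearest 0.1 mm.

PW ≈ 49.0 mm

PW = rainfall / ε = 10.3 / 0.21 = 49.0 mm.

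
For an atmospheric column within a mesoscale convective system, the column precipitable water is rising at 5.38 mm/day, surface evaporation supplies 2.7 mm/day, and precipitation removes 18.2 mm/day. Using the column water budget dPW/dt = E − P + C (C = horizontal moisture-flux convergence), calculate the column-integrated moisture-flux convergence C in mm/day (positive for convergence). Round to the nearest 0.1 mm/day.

dPW/dt = +5.38 mm/day.
C = dPW/dt − E + P = (+5.38) − 2.7 + 18.2 = 20.9 mm/day.

C ≈ 20.9 mm/day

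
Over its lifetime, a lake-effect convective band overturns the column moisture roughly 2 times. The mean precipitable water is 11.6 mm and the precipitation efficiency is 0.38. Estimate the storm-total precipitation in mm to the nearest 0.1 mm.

precipitation ≈ 8.8 mm

Each cycle deposits ε × PW = 0.38 × 11.6 = 4.408 mm.
Over 2 cycles: 2 × 4.408 = 8.8 mm.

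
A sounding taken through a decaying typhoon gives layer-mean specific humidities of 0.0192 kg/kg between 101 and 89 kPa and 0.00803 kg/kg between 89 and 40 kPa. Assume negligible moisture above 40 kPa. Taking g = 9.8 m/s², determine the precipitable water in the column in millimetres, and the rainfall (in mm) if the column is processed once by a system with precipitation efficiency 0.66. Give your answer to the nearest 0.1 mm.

PW ≈ 63.7 mm; rainfall ≈ 42.0 mm

Precipitable water is the column-integrated vapour mass per unit area: PW = (1/g) Σ q̄ Δp, with q in kg/kg and Δp in Pa (1 kg/m² of water = 1 mm).
Layer 101–89 kPa: Δp = 120 hPa = 12000 Pa, q̄ = 0.0192 kg/kg → 0.0192 × 12000 / 9.8 = 23.51 mm
Layer 89–40 kPa: Δp = 490 hPa = 49000 Pa, q̄ = 0.00803 kg/kg → 0.00803 × 49000 / 9.8 = 40.15 mm
PW = 23.51 + 40.15 = 63.66 ≈ 63.7 mm.
Rainfall = ε × PW = 0.66 × 63.7 = 42.0 mm.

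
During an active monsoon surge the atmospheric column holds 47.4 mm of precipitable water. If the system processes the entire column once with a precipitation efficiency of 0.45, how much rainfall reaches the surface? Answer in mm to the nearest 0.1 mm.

rainfall ≈ 21.3 mm

Rainfall = ε × PW = 0.45 × 47.4 = 21.3 mm.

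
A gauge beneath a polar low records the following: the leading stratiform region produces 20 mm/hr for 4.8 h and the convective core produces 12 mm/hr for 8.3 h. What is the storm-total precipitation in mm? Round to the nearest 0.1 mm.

Total = Σ Rᵢ Δtᵢ = 20 × 4.8 + 12 × 8.3
      = 96 + 99.6 = 195.6 mm.

total ≈ 195.6 mm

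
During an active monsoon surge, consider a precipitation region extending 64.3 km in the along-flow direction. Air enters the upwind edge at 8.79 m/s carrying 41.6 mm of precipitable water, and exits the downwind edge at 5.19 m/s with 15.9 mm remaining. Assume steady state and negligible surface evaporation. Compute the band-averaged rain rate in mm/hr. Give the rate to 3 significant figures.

R ≈ 15.9 mm/hr

Column moisture flux per unit crosswind length is F = V × PW.
Inflow: F_in = 8.79 × 41.6 = 365.664 mm·m/s
Outflow: F_out = 5.19 × 15.9 = 82.521 mm·m/s
Steady-state rate R = (F_in − F_out)/L = (365.664 − 82.521) / 64300 m = 4.403e-03 mm/s.
R = 4.403e-03 × 3600 = 15.9 mm/hr.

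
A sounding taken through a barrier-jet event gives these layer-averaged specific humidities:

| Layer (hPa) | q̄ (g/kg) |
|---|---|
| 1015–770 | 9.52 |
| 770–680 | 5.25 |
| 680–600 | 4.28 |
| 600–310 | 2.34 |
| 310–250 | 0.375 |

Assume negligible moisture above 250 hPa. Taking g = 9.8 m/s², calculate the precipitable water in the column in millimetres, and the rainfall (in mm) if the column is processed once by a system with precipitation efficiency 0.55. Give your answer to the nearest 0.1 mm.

PW ≈ 39.3 mm; rainfall ≈ 21.6 mm

Precipitable water is the column-integrated vapour mass per unit area: PW = (1/g) Σ q̄ Δp, with q in kg/kg and Δp in Pa (1 kg/m² of water = 1 mm).
Layer 1015–770 hPa: Δp = 245 hPa = 24500 Pa, q̄ = 0.00952 kg/kg → 0.00952 × 24500 / 9.8 = 23.80 mm
Layer 770–680 hPa: Δp = 90 hPa = 9000 Pa, q̄ = 0.00525 kg/kg → 0.00525 × 9000 / 9.8 = 4.82 mm
Layer 680–600 hPa: Δp = 80 hPa = 8000 Pa, q̄ = 0.00428 kg/kg → 0.00428 × 8000 / 9.8 = 3.49 mm
Layer 600–310 hPa: Δp = 290 hPa = 29000 Pa, q̄ = 0.00234 kg/kg → 0.00234 × 29000 / 9.8 = 6.92 mm
Layer 310–250 hPa: Δp = 60 hPa = 6000 Pa, q̄ = 0.000375 kg/kg → 0.000375 × 6000 / 9.8 = 0.23 mm
PW = 23.80 + 4.82 + 3.49 + 6.92 + 0.23 = 39.26 ≈ 39.3 mm.
Rainfall = ε × PW = 0.55 × 39.3 = 21.6 mm.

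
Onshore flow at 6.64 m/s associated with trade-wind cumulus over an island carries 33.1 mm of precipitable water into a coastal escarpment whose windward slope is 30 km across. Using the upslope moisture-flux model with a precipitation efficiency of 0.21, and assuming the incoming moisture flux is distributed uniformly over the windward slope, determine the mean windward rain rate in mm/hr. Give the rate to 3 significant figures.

Incoming column moisture flux per unit ridge length: F = V × PW = 6.64 × 33.1 = 219.784 mm·m/s.
Spread over the 30 km slope with efficiency ε = 0.21: R = ε·F/W = 0.21 × 219.784 / 30000 m = 1.538e-03 mm/s.
R = 1.538e-03 × 3600 = 5.54 mm/hr.

R ≈ 5.54 mm/hr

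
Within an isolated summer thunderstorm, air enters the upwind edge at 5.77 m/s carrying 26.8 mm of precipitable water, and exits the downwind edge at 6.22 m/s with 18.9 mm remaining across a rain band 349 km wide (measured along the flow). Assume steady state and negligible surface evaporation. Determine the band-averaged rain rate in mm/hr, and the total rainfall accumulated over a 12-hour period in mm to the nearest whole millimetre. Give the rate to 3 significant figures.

Column moisture flux per unit crosswind length is F = V × PW.
Inflow: F_in = 5.77 × 26.8 = 154.636 mm·m/s
Outflow: F_out = 6.22 × 18.9 = 117.558 mm·m/s
Steady-state rate R = (F_in − F_out)/L = (154.636 − 117.558) / 349000 m = 1.062e-04 mm/s.
R = 1.062e-04 × 3600 = 0.382 mm/hr.
Over 12 h: total = 0.382 × 12 = 4.584 ≈ 5 mm.

R ≈ 0.382 mm/hr; total ≈ 5 mm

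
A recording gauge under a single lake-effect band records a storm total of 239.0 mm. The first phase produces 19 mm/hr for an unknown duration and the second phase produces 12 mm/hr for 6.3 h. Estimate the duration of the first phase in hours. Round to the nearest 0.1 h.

duration ≈ 8.6 h

Known phases: 12 × 6.3 = 75.6 mm.
Remaining depth = 239.0 − 75.6 = 163.4 mm.
Duration = 163.4 / 19 = 8.6 h.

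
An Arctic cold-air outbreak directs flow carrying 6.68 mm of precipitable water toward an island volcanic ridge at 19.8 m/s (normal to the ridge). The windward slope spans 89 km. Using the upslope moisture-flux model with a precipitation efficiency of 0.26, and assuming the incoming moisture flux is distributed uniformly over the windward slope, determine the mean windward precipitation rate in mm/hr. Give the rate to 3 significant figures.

Incoming column moisture flux per unit ridge length: F = V × PW = 19.8 × 6.68 = 132.264 mm·m/s.
Spread over the 89 km slope with efficiency ε = 0.26: R = ε·F/W = 0.26 × 132.264 / 89000 m = 3.864e-04 mm/s.
R = 3.864e-04 × 3600 = 1.39 mm/hr.

R ≈ 1.39 mm/hr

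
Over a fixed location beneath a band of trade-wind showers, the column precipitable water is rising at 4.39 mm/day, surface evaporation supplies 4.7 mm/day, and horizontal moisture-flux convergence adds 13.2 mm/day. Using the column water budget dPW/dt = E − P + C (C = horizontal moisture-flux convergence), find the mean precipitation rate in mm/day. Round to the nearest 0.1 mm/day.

dPW/dt = +4.39 mm/day.
P = E + C − dPW/dt = 4.7 + (13.2) − (+4.39) = 13.5 mm/day.

P ≈ 13.5 mm/day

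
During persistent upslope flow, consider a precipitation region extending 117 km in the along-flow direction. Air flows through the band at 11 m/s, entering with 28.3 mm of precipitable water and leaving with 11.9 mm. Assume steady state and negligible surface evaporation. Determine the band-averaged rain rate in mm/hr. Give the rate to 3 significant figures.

Column moisture flux per unit crosswind length is F = V × PW.
Inflow: F_in = 11 × 28.3 = 311.3 mm·m/s
Outflow: F_out = 11 × 11.9 = 130.9 mm·m/s
Steady-state rate R = (F_in − F_out)/L = (311.3 − 130.9) / 117000 m = 1.542e-03 mm/s.
R = 1.542e-03 × 3600 = 5.55 mm/hr.

R ≈ 5.55 mm/hr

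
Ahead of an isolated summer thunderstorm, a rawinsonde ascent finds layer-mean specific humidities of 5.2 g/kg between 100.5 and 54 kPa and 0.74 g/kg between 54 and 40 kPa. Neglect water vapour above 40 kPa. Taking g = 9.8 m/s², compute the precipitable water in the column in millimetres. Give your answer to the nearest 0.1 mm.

Precipitable water is the column-integrated vapour mass per unit area: PW = (1/g) Σ q̄ Δp, with q in kg/kg and Δp in Pa (1 kg/m² of water = 1 mm).
Layer 100.5–54 kPa: Δp = 465 hPa = 46500 Pa, q̄ = 0.0052 kg/kg → 0.0052 × 46500 / 9.8 = 24.67 mm
Layer 54–40 kPa: Δp = 140 hPa = 14000 Pa, q̄ = 0.00074 kg/kg → 0.00074 × 14000 / 9.8 = 1.06 mm
PW = 24.67 + 1.06 = 25.73 ≈ 25.7 mm.

PW ≈ 25.7 mm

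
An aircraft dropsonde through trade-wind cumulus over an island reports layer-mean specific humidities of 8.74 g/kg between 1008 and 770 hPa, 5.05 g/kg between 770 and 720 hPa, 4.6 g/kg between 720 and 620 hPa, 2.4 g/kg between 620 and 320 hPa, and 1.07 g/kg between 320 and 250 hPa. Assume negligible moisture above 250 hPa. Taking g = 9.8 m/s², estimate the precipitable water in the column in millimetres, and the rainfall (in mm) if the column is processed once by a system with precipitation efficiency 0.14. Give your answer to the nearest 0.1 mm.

Precipitable water is the column-integrated vapour mass per unit area: PW = (1/g) Σ q̄ Δp, with q in kg/kg and Δp in Pa (1 kg/m² of water = 1 mm).
Layer 1008–770 hPa: Δp = 238 hPa = 23800 Pa, q̄ = 0.00874 kg/kg → 0.00874 × 23800 / 9.8 = 21.23 mm
Layer 770–720 hPa: Δp = 50 hPa = 5000 Pa, q̄ = 0.00505 kg/kg → 0.00505 × 5000 / 9.8 = 2.58 mm
Layer 720–620 hPa: Δp = 100 hPa = 10000 Pa, q̄ = 0.0046 kg/kg → 0.0046 × 10000 / 9.8 = 4.69 mm
Layer 620–320 hPa: Δp = 300 hPa = 30000 Pa, q̄ = 0.0024 kg/kg → 0.0024 × 30000 / 9.8 = 7.35 mm
Layer 320–250 hPa: Δp = 70 hPa = 7000 Pa, q̄ = 0.00107 kg/kg → 0.00107 × 7000 / 9.8 = 0.76 mm
PW = 21.23 + 2.58 + 4.69 + 7.35 + 0.76 = 36.61 ≈ 36.6 mm.
Rainfall = ε × PW = 0.14 × 36.6 = 5.1 mm.

PW ≈ 36.6 mm; rainfall ≈ 5.1 mm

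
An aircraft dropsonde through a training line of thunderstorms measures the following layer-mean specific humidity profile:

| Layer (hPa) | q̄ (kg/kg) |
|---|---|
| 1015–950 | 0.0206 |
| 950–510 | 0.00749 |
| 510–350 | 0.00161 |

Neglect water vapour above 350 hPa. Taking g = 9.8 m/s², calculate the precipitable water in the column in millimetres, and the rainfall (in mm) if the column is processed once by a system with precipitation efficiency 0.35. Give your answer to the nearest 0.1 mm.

PW ≈ 49.9 mm; rainfall ≈ 17.5 mm

Precipitable water is the column-integrated vapour mass per unit area: PW = (1/g) Σ q̄ Δp, with q in kg/kg and Δp in Pa (1 kg/m² of water = 1 mm).
Layer 1015–950 hPa: Δp = 65 hPa = 6500 Pa, q̄ = 0.0206 kg/kg → 0.0206 × 6500 / 9.8 = 13.66 mm
Layer 950–510 hPa: Δp = 440 hPa = 44000 Pa, q̄ = 0.00749 kg/kg → 0.00749 × 44000 / 9.8 = 33.63 mm
Layer 510–350 hPa: Δp = 160 hPa = 16000 Pa, q̄ = 0.00161 kg/kg → 0.00161 × 16000 / 9.8 = 2.63 mm
PW = 13.66 + 33.63 + 2.63 = 49.92 ≈ 49.9 mm.
Rainfall = ε × PW = 0.35 × 49.9 = 17.5 mm.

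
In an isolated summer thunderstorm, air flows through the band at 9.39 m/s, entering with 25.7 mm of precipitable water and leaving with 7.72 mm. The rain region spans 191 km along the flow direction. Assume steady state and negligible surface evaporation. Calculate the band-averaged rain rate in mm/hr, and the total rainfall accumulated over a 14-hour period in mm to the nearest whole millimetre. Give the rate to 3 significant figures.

R ≈ 3.18 mm/hr; total ≈ 45 mm

Column moisture flux per unit crosswind length is F = V × PW.
Inflow: F_in = 9.39 × 25.7 = 241.323 mm·m/s
Outflow: F_out = 9.39 × 7.72 = 72.4908 mm·m/s
Steady-state rate R = (F_in − F_out)/L = (241.323 − 72.4908) / 191000 m = 8.839e-04 mm/s.
R = 8.839e-04 × 3600 = 3.18 mm/hr.
Over 14 h: total = 3.18 × 14 = 44.52 ≈ 45 mm.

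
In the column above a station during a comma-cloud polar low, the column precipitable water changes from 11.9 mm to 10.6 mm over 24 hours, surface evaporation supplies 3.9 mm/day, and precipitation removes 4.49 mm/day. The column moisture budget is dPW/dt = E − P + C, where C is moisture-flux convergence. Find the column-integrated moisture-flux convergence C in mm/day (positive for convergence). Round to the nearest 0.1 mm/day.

C ≈ -0.7 mm/day

dPW/dt = (10.6 − 11.9) mm / (24/24 day) = -1.300 mm/day.
C = dPW/dt − E + P = (-1.300) − 3.9 + 4.49 = -0.7 mm/day.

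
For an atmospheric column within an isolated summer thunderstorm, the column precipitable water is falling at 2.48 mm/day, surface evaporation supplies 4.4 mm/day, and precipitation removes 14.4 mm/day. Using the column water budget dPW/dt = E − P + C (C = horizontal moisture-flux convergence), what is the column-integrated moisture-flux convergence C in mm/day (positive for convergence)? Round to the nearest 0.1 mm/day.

C ≈ 7.5 mm/day

dPW/dt = -2.48 mm/day.
C = dPW/dt − E + P = (-2.48) − 4.4 + 14.4 = 7.5 mm/day.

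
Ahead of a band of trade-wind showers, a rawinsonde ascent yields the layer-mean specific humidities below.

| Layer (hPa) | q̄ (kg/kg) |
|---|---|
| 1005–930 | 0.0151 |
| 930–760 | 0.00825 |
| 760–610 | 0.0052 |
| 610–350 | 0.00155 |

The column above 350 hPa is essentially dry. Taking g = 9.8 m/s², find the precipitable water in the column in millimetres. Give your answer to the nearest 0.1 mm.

Precipitable water is the column-integrated vapour mass per unit area: PW = (1/g) Σ q̄ Δp, with q in kg/kg and Δp in Pa (1 kg/m² of water = 1 mm).
Layer 1005–930 hPa: Δp = 75 hPa = 7500 Pa, q̄ = 0.0151 kg/kg → 0.0151 × 7500 / 9.8 = 11.56 mm
Layer 930–760 hPa: Δp = 170 hPa = 17000 Pa, q̄ = 0.00825 kg/kg → 0.00825 × 17000 / 9.8 = 14.31 mm
Layer 760–610 hPa: Δp = 150 hPa = 15000 Pa, q̄ = 0.0052 kg/kg → 0.0052 × 15000 / 9.8 = 7.96 mm
Layer 610–350 hPa: Δp = 260 hPa = 26000 Pa, q̄ = 0.00155 kg/kg → 0.00155 × 26000 / 9.8 = 4.11 mm
PW = 11.56 + 14.31 + 7.96 + 4.11 = 37.94 ≈ 37.9 mm.

PW ≈ 37.9 mm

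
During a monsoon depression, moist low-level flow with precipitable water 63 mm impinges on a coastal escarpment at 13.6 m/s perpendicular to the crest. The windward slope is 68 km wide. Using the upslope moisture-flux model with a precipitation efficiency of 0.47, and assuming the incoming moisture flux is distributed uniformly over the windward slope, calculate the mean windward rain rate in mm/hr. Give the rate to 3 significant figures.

R ≈ 21.3 mm/hr

Incoming column moisture flux per unit ridge length: F = V × PW = 13.6 × 63 = 856.8 mm·m/s.
Spread over the 68 km slope with efficiency ε = 0.47: R = ε·F/W = 0.47 × 856.8 / 68000 m = 5.922e-03 mm/s.
R = 5.922e-03 × 3600 = 21.3 mm/hr.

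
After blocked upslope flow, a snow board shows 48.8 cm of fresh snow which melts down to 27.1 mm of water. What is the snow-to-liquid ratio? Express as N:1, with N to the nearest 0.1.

Ratio = snow depth / SWE = 488 mm / 27.1 mm = 18.0, i.e. 18.0:1.

ratio ≈ 18.0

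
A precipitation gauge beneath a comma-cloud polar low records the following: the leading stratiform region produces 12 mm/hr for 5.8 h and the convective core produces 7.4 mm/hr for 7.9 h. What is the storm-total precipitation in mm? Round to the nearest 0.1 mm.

Total = Σ Rᵢ Δtᵢ = 12 × 5.8 + 7.4 × 7.9
      = 69.6 + 58.46 = 128.1 mm.

total ≈ 128.1 mm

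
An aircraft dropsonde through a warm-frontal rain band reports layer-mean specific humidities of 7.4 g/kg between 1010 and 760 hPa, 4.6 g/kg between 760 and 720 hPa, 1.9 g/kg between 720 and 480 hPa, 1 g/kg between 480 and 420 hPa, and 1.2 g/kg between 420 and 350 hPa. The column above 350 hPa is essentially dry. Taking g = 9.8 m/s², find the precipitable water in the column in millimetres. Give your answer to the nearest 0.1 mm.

Precipitable water is the column-integrated vapour mass per unit area: PW = (1/g) Σ q̄ Δp, with q in kg/kg and Δp in Pa (1 kg/m² of water = 1 mm).
Layer 1010–760 hPa: Δp = 250 hPa = 25000 Pa, q̄ = 0.0074 kg/kg → 0.0074 × 25000 / 9.8 = 18.88 mm
Layer 760–720 hPa: Δp = 40 hPa = 4000 Pa, q̄ = 0.0046 kg/kg → 0.0046 × 4000 / 9.8 = 1.88 mm
Layer 720–480 hPa: Δp = 240 hPa = 24000 Pa, q̄ = 0.0019 kg/kg → 0.0019 × 24000 / 9.8 = 4.65 mm
Layer 480–420 hPa: Δp = 60 hPa = 6000 Pa, q̄ = 0.001 kg/kg → 0.001 × 6000 / 9.8 = 0.61 mm
Layer 420–350 hPa: Δp = 70 hPa = 7000 Pa, q̄ = 0.0012 kg/kg → 0.0012 × 7000 / 9.8 = 0.86 mm
PW = 18.88 + 1.88 + 4.65 + 0.61 + 0.86 = 26.88 ≈ 26.9 mm.

PW ≈ 26.9 mm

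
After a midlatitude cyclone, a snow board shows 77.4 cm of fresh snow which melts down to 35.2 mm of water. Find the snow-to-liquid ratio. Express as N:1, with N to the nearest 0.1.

Ratio = snow depth / SWE = 774 mm / 35.2 mm = 22.0, i.e. 22.0:1.

ratio ≈ 22.0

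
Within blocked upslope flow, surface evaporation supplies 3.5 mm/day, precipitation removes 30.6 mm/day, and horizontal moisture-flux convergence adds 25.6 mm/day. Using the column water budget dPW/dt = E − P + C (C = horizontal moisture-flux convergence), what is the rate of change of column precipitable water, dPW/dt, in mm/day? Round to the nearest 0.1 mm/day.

dPW/dt = E − P + C = 3.5 − 30.6 + (25.6) = -1.5 mm/day.

dPW/dt ≈ -1.5 mm/day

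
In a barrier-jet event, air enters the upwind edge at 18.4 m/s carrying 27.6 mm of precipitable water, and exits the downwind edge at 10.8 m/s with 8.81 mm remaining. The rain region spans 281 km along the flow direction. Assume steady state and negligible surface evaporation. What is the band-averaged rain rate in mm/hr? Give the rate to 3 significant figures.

R ≈ 5.29 mm/hr

Column moisture flux per unit crosswind length is F = V × PW.
Inflow: F_in = 18.4 × 27.6 = 507.84 mm·m/s
Outflow: F_out = 10.8 × 8.81 = 95.148 mm·m/s
Steady-state rate R = (F_in − F_out)/L = (507.84 − 95.148) / 281000 m = 1.469e-03 mm/s.
R = 1.469e-03 × 3600 = 5.29 mm/hr.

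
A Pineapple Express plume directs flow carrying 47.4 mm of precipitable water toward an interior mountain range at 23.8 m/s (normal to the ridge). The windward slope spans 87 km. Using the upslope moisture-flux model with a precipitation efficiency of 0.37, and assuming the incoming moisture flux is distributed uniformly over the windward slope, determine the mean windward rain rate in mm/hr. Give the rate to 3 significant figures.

R ≈ 17.3 mm/hr

Incoming column moisture flux per unit ridge length: F = V × PW = 23.8 × 47.4 = 1128.12 mm·m/s.
Spread over the 87 km slope with efficiency ε = 0.37: R = ε·F/W = 0.37 × 1128.12 / 87000 m = 4.798e-03 mm/s.
R = 4.798e-03 × 3600 = 17.3 mm/hr.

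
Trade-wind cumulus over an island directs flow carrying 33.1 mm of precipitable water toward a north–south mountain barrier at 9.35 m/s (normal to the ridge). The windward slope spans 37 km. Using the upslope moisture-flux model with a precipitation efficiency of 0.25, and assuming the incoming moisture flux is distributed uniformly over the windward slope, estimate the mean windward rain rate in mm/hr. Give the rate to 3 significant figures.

R ≈ 7.53 mm/hr

Incoming column moisture flux per unit ridge length: F = V × PW = 9.35 × 33.1 = 309.485 mm·m/s.
Spread over the 37 km slope with efficiency ε = 0.25: R = ε·F/W = 0.25 × 309.485 / 37000 m = 2.091e-03 mm/s.
R = 2.091e-03 × 3600 = 7.53 mm/hr.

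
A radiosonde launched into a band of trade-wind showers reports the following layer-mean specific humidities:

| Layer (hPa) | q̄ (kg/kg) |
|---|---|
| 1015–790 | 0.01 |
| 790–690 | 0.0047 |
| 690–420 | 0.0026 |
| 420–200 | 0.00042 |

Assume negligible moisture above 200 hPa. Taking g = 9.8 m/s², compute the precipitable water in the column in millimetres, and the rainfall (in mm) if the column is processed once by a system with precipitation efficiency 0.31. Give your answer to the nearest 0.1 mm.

Precipitable water is the column-integrated vapour mass per unit area: PW = (1/g) Σ q̄ Δp, with q in kg/kg and Δp in Pa (1 kg/m² of water = 1 mm).
Layer 1015–790 hPa: Δp = 225 hPa = 22500 Pa, q̄ = 0.01 kg/kg → 0.01 × 22500 / 9.8 = 22.96 mm
Layer 790–690 hPa: Δp = 100 hPa = 10000 Pa, q̄ = 0.0047 kg/kg → 0.0047 × 10000 / 9.8 = 4.80 mm
Layer 690–420 hPa: Δp = 270 hPa = 27000 Pa, q̄ = 0.0026 kg/kg → 0.0026 × 27000 / 9.8 = 7.16 mm
Layer 420–200 hPa: Δp = 220 hPa = 22000 Pa, q̄ = 0.00042 kg/kg → 0.00042 × 22000 / 9.8 = 0.94 mm
PW = 22.96 + 4.80 + 7.16 + 0.94 = 35.86 ≈ 35.9 mm.
Rainfall = ε × PW = 0.31 × 35.9 = 11.1 mm.

PW ≈ 35.9 mm; rainfall ≈ 11.1 mm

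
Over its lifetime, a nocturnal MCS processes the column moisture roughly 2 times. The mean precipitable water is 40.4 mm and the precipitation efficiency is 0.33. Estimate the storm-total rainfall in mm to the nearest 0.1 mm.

rainfall ≈ 26.7 mm

Each cycle deposits ε × PW = 0.33 × 40.4 = 13.332 mm.
Over 2 cycles: 2 × 13.332 = 26.7 mm.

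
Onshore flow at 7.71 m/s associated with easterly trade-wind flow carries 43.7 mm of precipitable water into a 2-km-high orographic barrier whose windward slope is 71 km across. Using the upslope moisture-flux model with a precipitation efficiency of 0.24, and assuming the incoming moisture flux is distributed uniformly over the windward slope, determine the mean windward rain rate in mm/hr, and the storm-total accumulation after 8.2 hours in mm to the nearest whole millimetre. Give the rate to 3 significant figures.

R ≈ 4.10 mm/hr; total ≈ 34 mm

Incoming column moisture flux per unit ridge length: F = V × PW = 7.71 × 43.7 = 336.927 mm·m/s.
Spread over the 71 km slope with efficiency ε = 0.24: R = ε·F/W = 0.24 × 336.927 / 71000 m = 1.139e-03 mm/s.
R = 1.139e-03 × 3600 = 4.10 mm/hr.
Over 8.2 h: total = 4.10 × 8.2 = 33.62 ≈ 34 mm.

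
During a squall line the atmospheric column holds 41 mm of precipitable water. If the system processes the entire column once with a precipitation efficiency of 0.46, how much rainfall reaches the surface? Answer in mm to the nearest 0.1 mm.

rainfall ≈ 18.9 mm

Rainfall = ε × PW = 0.46 × 41 = 18.9 mm.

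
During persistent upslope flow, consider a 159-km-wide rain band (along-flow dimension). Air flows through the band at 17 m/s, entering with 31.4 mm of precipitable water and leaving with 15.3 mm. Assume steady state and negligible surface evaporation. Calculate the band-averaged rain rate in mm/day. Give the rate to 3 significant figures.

Column moisture flux per unit crosswind length is F = V × PW.
Inflow: F_in = 17 × 31.4 = 533.8 mm·m/s
Outflow: F_out = 17 × 15.3 = 260.1 mm·m/s
Steady-state rate R = (F_in − F_out)/L = (533.8 − 260.1) / 159000 m = 1.721e-03 mm/s.
R = 1.721e-03 × 3600 × 24 = 149 mm/day.

R ≈ 149 mm/day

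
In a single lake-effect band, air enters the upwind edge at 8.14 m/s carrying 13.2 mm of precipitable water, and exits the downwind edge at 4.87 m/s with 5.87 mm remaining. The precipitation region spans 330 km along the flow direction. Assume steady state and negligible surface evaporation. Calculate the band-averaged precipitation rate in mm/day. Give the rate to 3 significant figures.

Column moisture flux per unit crosswind length is F = V × PW.
Inflow: F_in = 8.14 × 13.2 = 107.448 mm·m/s
Outflow: F_out = 4.87 × 5.87 = 28.5869 mm·m/s
Steady-state rate R = (F_in − F_out)/L = (107.448 − 28.5869) / 330000 m = 2.390e-04 mm/s.
R = 2.390e-04 × 3600 × 24 = 20.6 mm/day.

R ≈ 20.6 mm/day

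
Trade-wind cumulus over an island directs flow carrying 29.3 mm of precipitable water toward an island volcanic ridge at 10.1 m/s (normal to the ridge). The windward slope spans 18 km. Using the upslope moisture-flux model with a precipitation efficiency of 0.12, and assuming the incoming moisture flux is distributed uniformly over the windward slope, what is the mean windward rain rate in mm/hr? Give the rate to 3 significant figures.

Incoming column moisture flux per unit ridge length: F = V × PW = 10.1 × 29.3 = 295.93 mm·m/s.
Spread over the 18 km slope with efficiency ε = 0.12: R = ε·F/W = 0.12 × 295.93 / 18000 m = 1.973e-03 mm/s.
R = 1.973e-03 × 3600 = 7.10 mm/hr.

R ≈ 7.10 mm/hr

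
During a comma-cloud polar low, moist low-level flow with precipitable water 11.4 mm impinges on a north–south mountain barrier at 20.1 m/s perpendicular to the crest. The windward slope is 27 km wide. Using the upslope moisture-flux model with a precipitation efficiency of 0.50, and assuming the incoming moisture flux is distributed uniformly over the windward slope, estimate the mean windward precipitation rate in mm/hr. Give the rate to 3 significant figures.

Incoming column moisture flux per unit ridge length: F = V × PW = 20.1 × 11.4 = 229.14 mm·m/s.
Spread over the 27 km slope with efficiency ε = 0.50: R = ε·F/W = 0.50 × 229.14 / 27000 m = 4.243e-03 mm/s.
R = 4.243e-03 × 3600 = 15.3 mm/hr.

R ≈ 15.3 mm/hr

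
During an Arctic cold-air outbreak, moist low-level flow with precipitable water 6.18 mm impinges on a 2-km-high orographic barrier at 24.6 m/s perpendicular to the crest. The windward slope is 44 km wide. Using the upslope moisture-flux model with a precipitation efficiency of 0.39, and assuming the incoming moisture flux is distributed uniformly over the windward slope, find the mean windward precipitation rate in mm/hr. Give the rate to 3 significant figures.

R ≈ 4.85 mm/hr

Incoming column moisture flux per unit ridge length: F = V × PW = 24.6 × 6.18 = 152.028 mm·m/s.
Spread over the 44 km slope with efficiency ε = 0.39: R = ε·F/W = 0.39 × 152.028 / 44000 m = 1.348e-03 mm/s.
R = 1.348e-03 × 3600 = 4.85 mm/hr.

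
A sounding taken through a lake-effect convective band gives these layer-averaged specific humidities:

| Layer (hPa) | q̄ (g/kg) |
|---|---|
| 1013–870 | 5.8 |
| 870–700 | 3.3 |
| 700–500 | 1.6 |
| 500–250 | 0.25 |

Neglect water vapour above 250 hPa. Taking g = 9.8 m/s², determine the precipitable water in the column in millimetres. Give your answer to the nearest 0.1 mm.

Precipitable water is the column-integrated vapour mass per unit area: PW = (1/g) Σ q̄ Δp, with q in kg/kg and Δp in Pa (1 kg/m² of water = 1 mm).
Layer 1013–870 hPa: Δp = 143 hPa = 14300 Pa, q̄ = 0.0058 kg/kg → 0.0058 × 14300 / 9.8 = 8.46 mm
Layer 870–700 hPa: Δp = 170 hPa = 17000 Pa, q̄ = 0.0033 kg/kg → 0.0033 × 17000 / 9.8 = 5.72 mm
Layer 700–500 hPa: Δp = 200 hPa = 20000 Pa, q̄ = 0.0016 kg/kg → 0.0016 × 20000 / 9.8 = 3.27 mm
Layer 500–250 hPa: Δp = 250 hPa = 25000 Pa, q̄ = 0.00025 kg/kg → 0.00025 × 25000 / 9.8 = 0.64 mm
PW = 8.46 + 5.72 + 3.27 + 0.64 = 18.09 ≈ 18.1 mm.

PW ≈ 18.1 mm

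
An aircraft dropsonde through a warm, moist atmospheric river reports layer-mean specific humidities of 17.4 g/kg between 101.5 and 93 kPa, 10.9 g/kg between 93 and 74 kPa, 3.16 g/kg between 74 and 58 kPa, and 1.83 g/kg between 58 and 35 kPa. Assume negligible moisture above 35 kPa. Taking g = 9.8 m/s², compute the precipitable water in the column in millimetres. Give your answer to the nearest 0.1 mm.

Precipitable water is the column-integrated vapour mass per unit area: PW = (1/g) Σ q̄ Δp, with q in kg/kg and Δp in Pa (1 kg/m² of water = 1 mm).
Layer 101.5–93 kPa: Δp = 85 hPa = 8500 Pa, q̄ = 0.0174 kg/kg → 0.0174 × 8500 / 9.8 = 15.09 mm
Layer 93–74 kPa: Δp = 190 hPa = 19000 Pa, q̄ = 0.0109 kg/kg → 0.0109 × 19000 / 9.8 = 21.13 mm
Layer 74–58 kPa: Δp = 160 hPa = 16000 Pa, q̄ = 0.00316 kg/kg → 0.00316 × 16000 / 9.8 = 5.16 mm
Layer 58–35 kPa: Δp = 230 hPa = 23000 Pa, q̄ = 0.00183 kg/kg → 0.00183 × 23000 / 9.8 = 4.29 mm
PW = 15.09 + 21.13 + 5.16 + 4.29 = 45.67 ≈ 45.7 mm.

PW ≈ 45.7 mm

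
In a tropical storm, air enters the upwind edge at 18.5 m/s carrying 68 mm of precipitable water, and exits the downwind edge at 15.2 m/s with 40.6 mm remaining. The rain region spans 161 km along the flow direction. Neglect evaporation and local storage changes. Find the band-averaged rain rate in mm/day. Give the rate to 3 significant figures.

R ≈ 344 mm/day

Column moisture flux per unit crosswind length is F = V × PW.
Inflow: F_in = 18.5 × 68 = 1258 mm·m/s
Outflow: F_out = 15.2 × 40.6 = 617.12 mm·m/s
Steady-state rate R = (F_in − F_out)/L = (1258 − 617.12) / 161000 m = 3.981e-03 mm/s.
R = 3.981e-03 × 3600 × 24 = 344 mm/day.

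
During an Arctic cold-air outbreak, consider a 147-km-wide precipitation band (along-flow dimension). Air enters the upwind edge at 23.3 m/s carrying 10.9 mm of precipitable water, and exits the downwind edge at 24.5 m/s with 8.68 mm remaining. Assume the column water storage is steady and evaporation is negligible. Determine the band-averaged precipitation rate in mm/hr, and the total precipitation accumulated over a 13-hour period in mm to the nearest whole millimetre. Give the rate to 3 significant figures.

Column moisture flux per unit crosswind length is F = V × PW.
Inflow: F_in = 23.3 × 10.9 = 253.97 mm·m/s
Outflow: F_out = 24.5 × 8.68 = 212.66 mm·m/s
Steady-state rate R = (F_in − F_out)/L = (253.97 − 212.66) / 147000 m = 2.810e-04 mm/s.
R = 2.810e-04 × 3600 = 1.01 mm/hr.
Over 13 h: total = 1.01 × 13 = 13.13 ≈ 13 mm.

R ≈ 1.01 mm/hr; total ≈ 13 mm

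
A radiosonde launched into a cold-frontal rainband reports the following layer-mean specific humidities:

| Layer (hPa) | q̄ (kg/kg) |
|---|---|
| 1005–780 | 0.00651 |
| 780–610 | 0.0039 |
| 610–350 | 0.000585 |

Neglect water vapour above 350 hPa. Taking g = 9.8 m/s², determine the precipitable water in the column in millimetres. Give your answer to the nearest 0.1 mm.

Precipitable water is the column-integrated vapour mass per unit area: PW = (1/g) Σ q̄ Δp, with q in kg/kg and Δp in Pa (1 kg/m² of water = 1 mm).
Layer 1005–780 hPa: Δp = 225 hPa = 22500 Pa, q̄ = 0.00651 kg/kg → 0.00651 × 22500 / 9.8 = 14.95 mm
Layer 780–610 hPa: Δp = 170 hPa = 17000 Pa, q̄ = 0.0039 kg/kg → 0.0039 × 17000 / 9.8 = 6.77 mm
Layer 610–350 hPa: Δp = 260 hPa = 26000 Pa, q̄ = 0.000585 kg/kg → 0.000585 × 26000 / 9.8 = 1.55 mm
PW = 14.95 + 6.77 + 1.55 = 23.27 ≈ 23.3 mm.

PW ≈ 23.3 mm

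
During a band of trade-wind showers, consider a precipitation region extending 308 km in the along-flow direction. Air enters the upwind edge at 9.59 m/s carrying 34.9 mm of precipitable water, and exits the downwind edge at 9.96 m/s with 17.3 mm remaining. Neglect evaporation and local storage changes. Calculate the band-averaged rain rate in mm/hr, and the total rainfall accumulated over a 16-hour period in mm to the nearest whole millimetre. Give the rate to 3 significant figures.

Column moisture flux per unit crosswind length is F = V × PW.
Inflow: F_in = 9.59 × 34.9 = 334.691 mm·m/s
Outflow: F_out = 9.96 × 17.3 = 172.308 mm·m/s
Steady-state rate R = (F_in − F_out)/L = (334.691 − 172.308) / 308000 m = 5.272e-04 mm/s.
R = 5.272e-04 × 3600 = 1.90 mm/hr.
Over 16 h: total = 1.90 × 16 = 30.4 ≈ 30 mm.

R ≈ 1.90 mm/hr; total ≈ 30 mm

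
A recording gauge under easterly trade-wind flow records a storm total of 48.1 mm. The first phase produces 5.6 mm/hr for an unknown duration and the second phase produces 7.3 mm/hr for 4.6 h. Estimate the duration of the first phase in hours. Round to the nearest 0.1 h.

duration ≈ 2.6 h

Known phases: 7.3 × 4.6 = 33.58 mm.
Remaining depth = 48.1 − 33.58 = 14.52 mm.
Duration = 14.52 / 5.6 = 2.6 h.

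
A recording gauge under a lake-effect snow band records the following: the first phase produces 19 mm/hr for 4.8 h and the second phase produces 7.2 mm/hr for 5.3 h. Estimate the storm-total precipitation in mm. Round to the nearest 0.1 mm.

total ≈ 129.4 mm

Total = Σ Rᵢ Δtᵢ = 19 × 4.8 + 7.2 × 5.3
      = 91.2 + 38.16 = 129.4 mm.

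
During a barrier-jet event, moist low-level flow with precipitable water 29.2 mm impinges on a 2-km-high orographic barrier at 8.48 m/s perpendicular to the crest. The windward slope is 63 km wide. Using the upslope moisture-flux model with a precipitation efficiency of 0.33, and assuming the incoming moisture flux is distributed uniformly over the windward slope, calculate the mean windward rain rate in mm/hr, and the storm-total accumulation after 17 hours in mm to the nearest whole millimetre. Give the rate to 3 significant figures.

Incoming column moisture flux per unit ridge length: F = V × PW = 8.48 × 29.2 = 247.616 mm·m/s.
Spread over the 63 km slope with efficiency ε = 0.33: R = ε·F/W = 0.33 × 247.616 / 63000 m = 1.297e-03 mm/s.
R = 1.297e-03 × 3600 = 4.67 mm/hr.
Over 17 h: total = 4.67 × 17 = 79.39 ≈ 79 mm.

R ≈ 4.67 mm/hr; total ≈ 79 mm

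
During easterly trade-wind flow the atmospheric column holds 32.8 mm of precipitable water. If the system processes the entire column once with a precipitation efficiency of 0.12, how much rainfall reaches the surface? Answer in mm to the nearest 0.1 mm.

Rainfall = ε × PW = 0.12 × 32.8 = 3.9 mm.

rainfall ≈ 3.9 mm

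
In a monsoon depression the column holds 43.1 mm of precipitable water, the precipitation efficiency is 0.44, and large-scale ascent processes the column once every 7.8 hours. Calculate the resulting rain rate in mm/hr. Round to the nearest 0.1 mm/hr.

R ≈ 2.4 mm/hr

Each overturning extracts ε × PW = 0.44 × 43.1 = 18.964 mm.
Rate = ε·PW / τ = 18.964 / 7.8 h = 2.4 mm/hr.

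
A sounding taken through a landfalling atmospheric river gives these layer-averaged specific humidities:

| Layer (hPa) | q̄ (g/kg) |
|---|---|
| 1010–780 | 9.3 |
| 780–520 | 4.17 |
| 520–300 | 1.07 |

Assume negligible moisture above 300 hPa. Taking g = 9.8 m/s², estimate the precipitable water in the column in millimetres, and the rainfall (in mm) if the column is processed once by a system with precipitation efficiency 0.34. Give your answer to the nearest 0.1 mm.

Precipitable water is the column-integrated vapour mass per unit area: PW = (1/g) Σ q̄ Δp, with q in kg/kg and Δp in Pa (1 kg/m² of water = 1 mm).
Layer 1010–780 hPa: Δp = 230 hPa = 23000 Pa, q̄ = 0.0093 kg/kg → 0.0093 × 23000 / 9.8 = 21.83 mm
Layer 780–520 hPa: Δp = 260 hPa = 26000 Pa, q̄ = 0.00417 kg/kg → 0.00417 × 26000 / 9.8 = 11.06 mm
Layer 520–300 hPa: Δp = 220 hPa = 22000 Pa, q̄ = 0.00107 kg/kg → 0.00107 × 22000 / 9.8 = 2.40 mm
PW = 21.83 + 11.06 + 2.40 = 35.29 ≈ 35.3 mm.
Rainfall = ε × PW = 0.34 × 35.3 = 12.0 mm.

PW ≈ 35.3 mm; rainfall ≈ 12.0 mm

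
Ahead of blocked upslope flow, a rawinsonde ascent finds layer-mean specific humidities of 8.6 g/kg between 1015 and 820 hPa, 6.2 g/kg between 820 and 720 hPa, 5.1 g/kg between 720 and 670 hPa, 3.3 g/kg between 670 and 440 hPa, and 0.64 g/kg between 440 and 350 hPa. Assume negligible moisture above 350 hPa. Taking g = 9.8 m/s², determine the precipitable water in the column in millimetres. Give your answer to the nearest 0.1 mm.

Precipitable water is the column-integrated vapour mass per unit area: PW = (1/g) Σ q̄ Δp, with q in kg/kg and Δp in Pa (1 kg/m² of water = 1 mm).
Layer 1015–820 hPa: Δp = 195 hPa = 19500 Pa, q̄ = 0.0086 kg/kg → 0.0086 × 19500 / 9.8 = 17.11 mm
Layer 820–720 hPa: Δp = 100 hPa = 10000 Pa, q̄ = 0.0062 kg/kg → 0.0062 × 10000 / 9.8 = 6.33 mm
Layer 720–670 hPa: Δp = 50 hPa = 5000 Pa, q̄ = 0.0051 kg/kg → 0.0051 × 5000 / 9.8 = 2.60 mm
Layer 670–440 hPa: Δp = 230 hPa = 23000 Pa, q̄ = 0.0033 kg/kg → 0.0033 × 23000 / 9.8 = 7.74 mm
Layer 440–350 hPa: Δp = 90 hPa = 9000 Pa, q̄ = 0.00064 kg/kg → 0.00064 × 9000 / 9.8 = 0.59 mm
PW = 17.11 + 6.33 + 2.60 + 7.74 + 0.59 = 34.37 ≈ 34.4 mm.

PW ≈ 34.4 mm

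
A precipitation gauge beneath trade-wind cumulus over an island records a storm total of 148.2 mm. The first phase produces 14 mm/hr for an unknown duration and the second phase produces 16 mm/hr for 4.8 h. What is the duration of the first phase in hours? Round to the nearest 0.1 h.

Known phases: 16 × 4.8 = 76.8 mm.
Remaining depth = 148.2 − 76.8 = 71.4 mm.
Duration = 71.4 / 14 = 5.1 h.

duration ≈ 5.1 h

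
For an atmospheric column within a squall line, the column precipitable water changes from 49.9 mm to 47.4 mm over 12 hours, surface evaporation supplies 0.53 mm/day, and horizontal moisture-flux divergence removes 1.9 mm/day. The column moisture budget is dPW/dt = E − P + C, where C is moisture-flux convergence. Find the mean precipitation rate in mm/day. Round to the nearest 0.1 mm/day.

dPW/dt = (47.4 − 49.9) mm / (12/24 day) = -5.000 mm/day.
P = E + C − dPW/dt = 0.53 + (-1.9) − (-5.000) = 3.6 mm/day.

P ≈ 3.6 mm/day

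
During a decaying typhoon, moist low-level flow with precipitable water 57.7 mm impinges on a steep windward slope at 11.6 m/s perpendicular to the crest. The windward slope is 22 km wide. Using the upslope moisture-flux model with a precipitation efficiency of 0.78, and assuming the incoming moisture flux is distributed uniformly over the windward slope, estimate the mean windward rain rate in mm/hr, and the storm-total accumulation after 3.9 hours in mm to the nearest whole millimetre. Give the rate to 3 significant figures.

Incoming column moisture flux per unit ridge length: F = V × PW = 11.6 × 57.7 = 669.32 mm·m/s.
Spread over the 22 km slope with efficiency ε = 0.78: R = ε·F/W = 0.78 × 669.32 / 22000 m = 2.373e-02 mm/s.
R = 2.373e-02 × 3600 = 85.4 mm/hr.
Over 3.9 h: total = 85.4 × 3.9 = 333.06 ≈ 333 mm.

R ≈ 85.4 mm/hr; total ≈ 333 mm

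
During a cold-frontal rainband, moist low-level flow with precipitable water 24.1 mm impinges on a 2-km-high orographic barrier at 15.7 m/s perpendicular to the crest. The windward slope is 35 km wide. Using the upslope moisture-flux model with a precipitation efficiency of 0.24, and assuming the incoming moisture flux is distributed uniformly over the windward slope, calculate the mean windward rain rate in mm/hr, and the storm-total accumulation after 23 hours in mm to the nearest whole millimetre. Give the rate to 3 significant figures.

R ≈ 9.34 mm/hr; total ≈ 215 mm

Incoming column moisture flux per unit ridge length: F = V × PW = 15.7 × 24.1 = 378.37 mm·m/s.
Spread over the 35 km slope with efficiency ε = 0.24: R = ε·F/W = 0.24 × 378.37 / 35000 m = 2.595e-03 mm/s.
R = 2.595e-03 × 3600 = 9.34 mm/hr.
Over 23 h: total = 9.34 × 23 = 214.82 ≈ 215 mm.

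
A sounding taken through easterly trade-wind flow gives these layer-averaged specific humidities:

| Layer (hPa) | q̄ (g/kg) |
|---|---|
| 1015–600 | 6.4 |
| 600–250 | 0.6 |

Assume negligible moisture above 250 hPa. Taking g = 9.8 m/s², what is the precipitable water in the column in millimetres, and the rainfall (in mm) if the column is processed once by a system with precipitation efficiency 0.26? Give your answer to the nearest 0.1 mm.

PW ≈ 29.2 mm; rainfall ≈ 7.6 mm

Precipitable water is the column-integrated vapour mass per unit area: PW = (1/g) Σ q̄ Δp, with q in kg/kg and Δp in Pa (1 kg/m² of water = 1 mm).
Layer 1015–600 hPa: Δp = 415 hPa = 41500 Pa, q̄ = 0.0064 kg/kg → 0.0064 × 41500 / 9.8 = 27.10 mm
Layer 600–250 hPa: Δp = 350 hPa = 35000 Pa, q̄ = 0.0006 kg/kg → 0.0006 × 35000 / 9.8 = 2.14 mm
PW = 27.10 + 2.14 = 29.24 ≈ 29.2 mm.
Rainfall = ε × PW = 0.26 × 29.2 = 7.6 mm.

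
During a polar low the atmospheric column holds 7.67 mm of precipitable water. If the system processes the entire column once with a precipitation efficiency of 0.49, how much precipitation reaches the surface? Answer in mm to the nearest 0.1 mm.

precipitation ≈ 3.8 mm

Precipitation = ε × PW = 0.49 × 7.67 = 3.8 mm.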